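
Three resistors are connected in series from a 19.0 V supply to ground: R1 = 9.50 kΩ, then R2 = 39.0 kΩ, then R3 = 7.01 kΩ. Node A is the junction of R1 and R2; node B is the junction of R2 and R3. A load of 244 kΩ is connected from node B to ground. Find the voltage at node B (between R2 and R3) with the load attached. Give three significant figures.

At node B, R3 is in parallel with the load: R3‖R_L = 6.814 kΩ.
Below node A the resistance is R2 + (R3‖R_L) = 45.81 kΩ, so V_A = 19.0 × 45.81/55.31 = 15.74 V.
Then V_B = V_A × (R3‖R_L)/(R2 + R3‖R_L) = 15.74 × 6.814/45.81 = 2.34 V.

V ≈ 2.34 V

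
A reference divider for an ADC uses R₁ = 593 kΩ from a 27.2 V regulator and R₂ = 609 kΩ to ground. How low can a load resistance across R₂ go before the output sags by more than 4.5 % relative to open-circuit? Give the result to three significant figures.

R_L(min) ≈ 6.38 MΩ

Output resistance R_th = R₁‖R₂ = (593 × 609)/1202 = 300.4 kΩ.
The fractional drop is R_th/(R_th + R_L); requiring this ≤ 0.0450 gives R_L ≥ R_th(1/0.0450 − 1) = 300.4 × 21.22 = 6.38 MΩ.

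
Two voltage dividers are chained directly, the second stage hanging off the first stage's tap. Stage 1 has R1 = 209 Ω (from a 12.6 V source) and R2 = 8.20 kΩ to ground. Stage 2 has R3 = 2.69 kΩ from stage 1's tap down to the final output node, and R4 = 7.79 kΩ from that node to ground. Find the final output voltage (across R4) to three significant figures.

V_out ≈ 8.96 V

Stage 2 presents R3+R4 = 10480 Ω as a load on stage 1's tap.
Stage 1's lower leg becomes R2‖(R3+R4) = 4600 Ω, so V_mid = 12.6 × 4600/4809 = 12.05 V.
Stage 2 is itself unloaded: V_out = V_mid × R4/(R3+R4) = 12.05 × 7790/10480 = 8.96 V.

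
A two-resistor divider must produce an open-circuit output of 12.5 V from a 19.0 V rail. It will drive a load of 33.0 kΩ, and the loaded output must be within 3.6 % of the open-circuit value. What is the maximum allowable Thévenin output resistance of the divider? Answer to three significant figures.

R_th ≤ 1.23 kΩ

Loading drop = R_th/(R_th + R_L) ≤ 0.0360, so R_th ≤ R_L · ε/(1−ε) = 33.0 kΩ × 0.0360/0.9640 = 1.23 kΩ.
(Any R1, R2 with R2/(R1+R2) = 0.658 and R1‖R2 ≤ 1.23 kΩ will meet the spec.)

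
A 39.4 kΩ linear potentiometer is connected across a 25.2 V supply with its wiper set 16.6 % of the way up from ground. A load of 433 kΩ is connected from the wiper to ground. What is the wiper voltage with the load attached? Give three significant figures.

The wiper splits the pot into (1−α)R = 32.86 kΩ above and αR = 6.540 kΩ below.
Lower section ‖ load = 6.443 kΩ.
V_wiper = 25.2 × 6.443/(32.86 + 6.443) = 4.13 V.

V ≈ 4.13 V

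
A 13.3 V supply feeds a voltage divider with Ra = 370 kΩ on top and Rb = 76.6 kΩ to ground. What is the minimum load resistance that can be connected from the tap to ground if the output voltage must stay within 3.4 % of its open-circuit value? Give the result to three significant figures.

R_L(min) ≈ 1.80 MΩ

Output resistance R_th = Ra‖Rb = (370 × 76.6)/446.6 = 63.46 kΩ.
The fractional drop is R_th/(R_th + R_L); requiring this ≤ 0.0340 gives R_L ≥ R_th(1/0.0340 − 1) = 63.46 × 28.41 = 1.80 MΩ.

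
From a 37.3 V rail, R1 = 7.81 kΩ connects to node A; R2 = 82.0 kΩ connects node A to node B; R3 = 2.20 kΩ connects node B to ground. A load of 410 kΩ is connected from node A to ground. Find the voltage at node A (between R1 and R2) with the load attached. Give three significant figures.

V ≈ 33.5 V

Below node A the series string R2+R3 = 84.20 kΩ sits in parallel with the 410 kΩ load: 69.85 kΩ.
V_A = 37.3 × 69.85/(7.81 + 69.85) = 33.5 V.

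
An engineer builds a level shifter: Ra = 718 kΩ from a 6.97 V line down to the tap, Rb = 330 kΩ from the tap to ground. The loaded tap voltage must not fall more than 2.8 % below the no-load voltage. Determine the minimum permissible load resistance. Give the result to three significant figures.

Output resistance R_th = Ra‖Rb = (718 × 330)/1048 = 226.1 kΩ.
The fractional drop is R_th/(R_th + R_L); requiring this ≤ 0.0280 gives R_L ≥ R_th(1/0.0280 − 1) = 226.1 × 34.71 = 7.85 MΩ.

R_L(min) ≈ 7.85 MΩ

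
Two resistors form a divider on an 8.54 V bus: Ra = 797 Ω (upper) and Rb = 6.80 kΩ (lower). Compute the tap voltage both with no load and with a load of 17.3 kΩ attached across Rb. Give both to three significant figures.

Unloaded: 7.64 V; loaded: 7.34 V

Open-circuit: V = 8.54 × 6800/(797 + 6800) = 7.64 V.
With the load, Rb becomes Rb‖R_L = 4881 Ω, so V = 8.54 × 4881/5678 = 7.34 V.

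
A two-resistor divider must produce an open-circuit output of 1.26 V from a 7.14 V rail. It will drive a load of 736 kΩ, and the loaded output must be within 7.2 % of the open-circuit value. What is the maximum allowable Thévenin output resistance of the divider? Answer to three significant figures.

Loading drop = R_th/(R_th + R_L) ≤ 0.0720, so R_th ≤ R_L · ε/(1−ε) = 736 kΩ × 0.0720/0.9280 = 57.1 kΩ.
(Any R1, R2 with R2/(R1+R2) = 0.176 and R1‖R2 ≤ 57.1 kΩ will meet the spec.)

R_th ≤ 57.1 kΩ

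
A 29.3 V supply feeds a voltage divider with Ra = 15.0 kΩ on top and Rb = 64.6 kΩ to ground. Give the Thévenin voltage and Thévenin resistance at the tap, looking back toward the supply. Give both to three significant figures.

V_th = 23.8 V, R_th = 12.2 kΩ

V_th is the open-circuit tap voltage: 29.3 × 64.6/(15.0 + 64.6) = 23.8 V.
With the supply zeroed, Ra and Rb appear in parallel from the tap: R_th = Ra‖Rb = (15.0 × 64.6)/79.60 = 12.2 kΩ.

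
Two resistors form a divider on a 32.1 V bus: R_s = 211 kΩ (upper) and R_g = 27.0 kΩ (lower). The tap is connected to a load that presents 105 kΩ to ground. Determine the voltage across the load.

The load sits in parallel with R_g: R_g‖R_L = (27.0 × 105) / (27.0 + 105) = 21.48 kΩ.
V_out = 32.1 × 21.48 / (211 + 21.48) = 32.1 × 21.48/232.5 = 2.97 V.
(Unloaded it would have been 3.64 V.)

V_out ≈ 2.97 V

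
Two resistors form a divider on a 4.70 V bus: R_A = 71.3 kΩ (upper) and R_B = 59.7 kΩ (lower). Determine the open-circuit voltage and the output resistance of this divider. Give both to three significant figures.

V_th = 2.14 V, R_th = 32.5 kΩ

V_th is the open-circuit tap voltage: 4.70 × 59.7/(71.3 + 59.7) = 2.14 V.
With the supply zeroed, R_A and R_B appear in parallel from the tap: R_th = R_A‖R_B = (71.3 × 59.7)/131.0 = 32.5 kΩ.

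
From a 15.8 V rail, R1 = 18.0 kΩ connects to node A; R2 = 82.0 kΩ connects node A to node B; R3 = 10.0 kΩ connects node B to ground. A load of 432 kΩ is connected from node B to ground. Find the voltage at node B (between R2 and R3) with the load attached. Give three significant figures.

V ≈ 1.41 V

At node B, R3 is in parallel with the load: R3‖R_L = 9.774 kΩ.
Below node A the resistance is R2 + (R3‖R_L) = 91.77 kΩ, so V_A = 15.8 × 91.77/109.8 = 13.21 V.
Then V_B = V_A × (R3‖R_L)/(R2 + R3‖R_L) = 13.21 × 9.774/91.77 = 1.41 V.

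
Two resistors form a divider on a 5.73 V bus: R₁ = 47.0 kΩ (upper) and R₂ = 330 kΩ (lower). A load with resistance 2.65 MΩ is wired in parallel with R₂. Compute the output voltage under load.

The load sits in parallel with R₂: R₂‖R_L = (330 × 2650) / (330 + 2650) = 293.5 kΩ.
V_out = 5.73 × 293.5 / (47.0 + 293.5) = 5.73 × 293.5/340.5 = 4.94 V.

V_out ≈ 4.94 V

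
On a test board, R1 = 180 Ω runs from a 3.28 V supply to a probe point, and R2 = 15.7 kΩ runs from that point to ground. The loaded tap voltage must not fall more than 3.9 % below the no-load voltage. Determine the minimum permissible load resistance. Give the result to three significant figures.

Output resistance R_th = R1‖R2 = (180 × 15700)/15880 = 178.0 Ω.
The fractional drop is R_th/(R_th + R_L); requiring this ≤ 0.0390 gives R_L ≥ R_th(1/0.0390 − 1) = 178.0 × 24.64 = 4.39 kΩ.

R_L(min) ≈ 4.39 kΩ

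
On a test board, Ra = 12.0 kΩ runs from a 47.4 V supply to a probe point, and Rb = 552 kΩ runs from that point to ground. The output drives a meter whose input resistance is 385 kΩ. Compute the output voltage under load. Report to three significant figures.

V_out ≈ 45.0 V

The load sits in parallel with Rb: Rb‖R_L = (552 × 385) / (552 + 385) = 226.8 kΩ.
V_out = 47.4 × 226.8 / (12.0 + 226.8) = 47.4 × 226.8/238.8 = 45.0 V.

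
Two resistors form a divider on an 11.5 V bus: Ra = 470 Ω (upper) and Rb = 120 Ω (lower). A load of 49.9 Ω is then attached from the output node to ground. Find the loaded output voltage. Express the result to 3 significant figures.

V_out ≈ 0.802 V

The load sits in parallel with Rb: Rb‖R_L = (120 × 49.9) / (120 + 49.9) = 35.24 Ω.
V_out = 11.5 × 35.24 / (470 + 35.24) = 11.5 × 35.24/505.2 = 0.802 V.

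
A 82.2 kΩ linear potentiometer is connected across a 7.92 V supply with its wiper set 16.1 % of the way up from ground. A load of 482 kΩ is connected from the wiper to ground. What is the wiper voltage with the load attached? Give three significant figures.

The wiper splits the pot into (1−α)R = 68.97 kΩ above and αR = 13.23 kΩ below.
Lower section ‖ load = 12.88 kΩ.
V_wiper = 7.92 × 12.88/(68.97 + 12.88) = 1.25 V.

V ≈ 1.25 V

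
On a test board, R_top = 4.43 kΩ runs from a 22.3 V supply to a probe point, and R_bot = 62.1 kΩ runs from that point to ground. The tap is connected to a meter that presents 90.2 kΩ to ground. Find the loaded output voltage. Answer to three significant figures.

V_out ≈ 19.9 V

The load sits in parallel with R_bot: R_bot‖R_L = (62.1 × 90.2) / (62.1 + 90.2) = 36.78 kΩ.
V_out = 22.3 × 36.78 / (4.43 + 36.78) = 22.3 × 36.78/41.21 = 19.9 V.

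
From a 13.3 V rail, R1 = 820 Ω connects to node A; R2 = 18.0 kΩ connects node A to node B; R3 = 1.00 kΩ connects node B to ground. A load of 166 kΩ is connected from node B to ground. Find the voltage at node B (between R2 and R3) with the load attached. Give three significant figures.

V ≈ 0.667 V

At node B, R3 is in parallel with the load: R3‖R_L = 994.0 Ω.
Below node A the resistance is R2 + (R3‖R_L) = 18990 Ω, so V_A = 13.3 × 18990/19810 = 12.75 V.
Then V_B = V_A × (R3‖R_L)/(R2 + R3‖R_L) = 12.75 × 994.0/18990 = 0.667 V.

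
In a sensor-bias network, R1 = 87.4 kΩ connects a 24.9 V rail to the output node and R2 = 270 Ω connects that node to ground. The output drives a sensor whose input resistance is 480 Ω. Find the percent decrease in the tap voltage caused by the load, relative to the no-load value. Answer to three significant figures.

35.9 %

The divider's output (Thévenin) resistance is R1‖R2 = 269.2 Ω.
Fractional drop under load = R_th/(R_th + R_L) = 269.2 / (269.2 + 480) = 0.3593.
So the output falls by 35.9 %.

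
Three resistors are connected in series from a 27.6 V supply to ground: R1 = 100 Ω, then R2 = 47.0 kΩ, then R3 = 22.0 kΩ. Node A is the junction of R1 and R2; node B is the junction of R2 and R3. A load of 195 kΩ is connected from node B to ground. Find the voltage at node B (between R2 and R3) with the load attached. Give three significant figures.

V ≈ 8.16 V

At node B, R3 is in parallel with the load: R3‖R_L = 19770 Ω.
Below node A the resistance is R2 + (R3‖R_L) = 66770 Ω, so V_A = 27.6 × 66770/66870 = 27.56 V.
Then V_B = V_A × (R3‖R_L)/(R2 + R3‖R_L) = 27.56 × 19770/66770 = 8.16 V.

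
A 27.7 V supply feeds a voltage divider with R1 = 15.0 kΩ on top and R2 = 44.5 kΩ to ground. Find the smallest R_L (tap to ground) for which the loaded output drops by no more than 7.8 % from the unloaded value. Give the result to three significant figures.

R_L(min) ≈ 133 kΩ

Output resistance R_th = R1‖R2 = (15.0 × 44.5)/59.50 = 11.22 kΩ.
The fractional drop is R_th/(R_th + R_L); requiring this ≤ 0.0780 gives R_L ≥ R_th(1/0.0780 − 1) = 11.22 × 11.82 = 133 kΩ.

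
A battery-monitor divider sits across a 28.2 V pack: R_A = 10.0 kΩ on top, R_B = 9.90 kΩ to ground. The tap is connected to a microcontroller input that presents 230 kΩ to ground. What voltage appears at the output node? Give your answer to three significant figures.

V_out ≈ 13.7 V

The load sits in parallel with R_B: R_B‖R_L = (9.90 × 230) / (9.90 + 230) = 9.491 kΩ.
V_out = 28.2 × 9.491 / (10.0 + 9.491) = 28.2 × 9.491/19.49 = 13.7 V.
(Unloaded it would have been 14.0 V.)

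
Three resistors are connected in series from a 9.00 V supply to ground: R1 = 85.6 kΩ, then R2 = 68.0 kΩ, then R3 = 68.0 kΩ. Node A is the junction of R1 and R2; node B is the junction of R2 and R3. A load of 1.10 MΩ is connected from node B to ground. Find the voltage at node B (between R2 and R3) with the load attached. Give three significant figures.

V ≈ 2.65 V

At node B, R3 is in parallel with the load: R3‖R_L = 64.04 kΩ.
Below node A the resistance is R2 + (R3‖R_L) = 132.0 kΩ, so V_A = 9.00 × 132.0/217.6 = 5.460 V.
Then V_B = V_A × (R3‖R_L)/(R2 + R3‖R_L) = 5.460 × 64.04/132.0 = 2.65 V.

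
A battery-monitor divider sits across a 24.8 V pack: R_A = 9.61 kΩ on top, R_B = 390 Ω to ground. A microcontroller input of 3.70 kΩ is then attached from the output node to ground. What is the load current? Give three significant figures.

R_B‖R_L = 352.8 Ω; V_out = 24.8 × 352.8/9963 = 0.8782 V.
I_L = V_out / R_L = 0.8782 / 3.70 kΩ = 0.237 mA.

I_L ≈ 0.237 mA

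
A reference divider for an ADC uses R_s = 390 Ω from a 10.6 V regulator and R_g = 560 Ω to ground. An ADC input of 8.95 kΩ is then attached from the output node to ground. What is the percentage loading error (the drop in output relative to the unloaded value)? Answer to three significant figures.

2.50 %

The divider's output (Thévenin) resistance is R_s‖R_g = 229.9 Ω.
Fractional drop under load = R_th/(R_th + R_L) = 229.9 / (229.9 + 8950) = 0.02504.
So the output falls by 2.50 %.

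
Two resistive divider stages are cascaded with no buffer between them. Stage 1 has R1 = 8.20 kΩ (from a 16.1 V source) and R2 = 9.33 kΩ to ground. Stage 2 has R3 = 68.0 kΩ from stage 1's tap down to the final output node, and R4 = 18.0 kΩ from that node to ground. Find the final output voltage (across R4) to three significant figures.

V_out ≈ 1.71 V

Stage 2 presents R3+R4 = 86.00 kΩ as a load on stage 1's tap.
Stage 1's lower leg becomes R2‖(R3+R4) = 8.417 kΩ, so V_mid = 16.1 × 8.417/16.62 = 8.155 V.
Stage 2 is itself unloaded: V_out = V_mid × R4/(R3+R4) = 8.155 × 18.0/86.00 = 1.71 V.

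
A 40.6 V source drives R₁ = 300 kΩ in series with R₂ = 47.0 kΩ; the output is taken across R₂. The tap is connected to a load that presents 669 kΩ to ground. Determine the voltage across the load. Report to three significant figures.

The load sits in parallel with R₂: R₂‖R_L = (47.0 × 669) / (47.0 + 669) = 43.91 kΩ.
V_out = 40.6 × 43.91 / (300 + 43.91) = 40.6 × 43.91/343.9 = 5.18 V.

V_out ≈ 5.18 V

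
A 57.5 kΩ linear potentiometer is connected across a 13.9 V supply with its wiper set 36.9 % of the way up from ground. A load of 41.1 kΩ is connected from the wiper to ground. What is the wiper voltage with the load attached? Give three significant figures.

V ≈ 3.87 V

The wiper splits the pot into (1−α)R = 36.28 kΩ above and αR = 21.22 kΩ below.
Lower section ‖ load = 13.99 kΩ.
V_wiper = 13.9 × 13.99/(36.28 + 13.99) = 3.87 V.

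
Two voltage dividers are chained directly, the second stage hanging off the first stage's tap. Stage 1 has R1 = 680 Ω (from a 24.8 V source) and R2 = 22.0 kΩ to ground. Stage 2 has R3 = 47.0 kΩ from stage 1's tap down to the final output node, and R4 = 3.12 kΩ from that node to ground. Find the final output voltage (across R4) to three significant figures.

Stage 2 presents R3+R4 = 50120 Ω as a load on stage 1's tap.
Stage 1's lower leg becomes R2‖(R3+R4) = 15290 Ω, so V_mid = 24.8 × 15290/15970 = 23.74 V.
Stage 2 is itself unloaded: V_out = V_mid × R4/(R3+R4) = 23.74 × 3120/50120 = 1.48 V.

V_out ≈ 1.48 V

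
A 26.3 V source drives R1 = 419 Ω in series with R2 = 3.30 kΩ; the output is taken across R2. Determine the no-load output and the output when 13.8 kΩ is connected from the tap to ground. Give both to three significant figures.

Open-circuit: V = 26.3 × 3300/(419 + 3300) = 23.3 V.
With the load, R2 becomes R2‖R_L = 2663 Ω, so V = 26.3 × 2663/3082 = 22.7 V.

Unloaded: 23.3 V; loaded: 22.7 V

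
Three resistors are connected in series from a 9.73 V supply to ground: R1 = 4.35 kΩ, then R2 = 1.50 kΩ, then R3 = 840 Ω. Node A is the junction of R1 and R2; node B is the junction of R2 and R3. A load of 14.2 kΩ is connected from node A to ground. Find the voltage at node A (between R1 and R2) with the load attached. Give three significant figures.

Below node A the series string R2+R3 = 2340 Ω sits in parallel with the 14200 Ω load: 2009 Ω.
V_A = 9.73 × 2009/(4350 + 2009) = 3.07 V.

V ≈ 3.07 V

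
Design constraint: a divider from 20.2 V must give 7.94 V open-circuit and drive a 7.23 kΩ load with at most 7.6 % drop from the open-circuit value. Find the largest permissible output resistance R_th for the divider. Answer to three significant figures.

R_th ≤ 595 Ω

Loading drop = R_th/(R_th + R_L) ≤ 0.0760, so R_th ≤ R_L · ε/(1−ε) = 7.23 kΩ × 0.0760/0.9240 = 595 Ω.
(Any R1, R2 with R2/(R1+R2) = 0.393 and R1‖R2 ≤ 595 Ω will meet the spec.)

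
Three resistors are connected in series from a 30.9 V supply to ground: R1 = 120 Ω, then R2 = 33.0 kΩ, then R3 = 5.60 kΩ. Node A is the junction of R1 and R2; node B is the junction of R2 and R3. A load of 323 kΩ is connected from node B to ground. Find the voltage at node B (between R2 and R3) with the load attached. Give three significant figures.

At node B, R3 is in parallel with the load: R3‖R_L = 5505 Ω.
Below node A the resistance is R2 + (R3‖R_L) = 38500 Ω, so V_A = 30.9 × 38500/38620 = 30.80 V.
Then V_B = V_A × (R3‖R_L)/(R2 + R3‖R_L) = 30.80 × 5505/38500 = 4.40 V.

V ≈ 4.40 V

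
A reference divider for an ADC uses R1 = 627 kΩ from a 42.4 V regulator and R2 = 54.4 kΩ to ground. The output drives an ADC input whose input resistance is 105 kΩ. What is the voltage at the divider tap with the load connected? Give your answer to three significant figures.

The load sits in parallel with R2: R2‖R_L = (54.4 × 105) / (54.4 + 105) = 35.83 kΩ.
V_out = 42.4 × 35.83 / (627 + 35.83) = 42.4 × 35.83/662.8 = 2.29 V.

V_out ≈ 2.29 V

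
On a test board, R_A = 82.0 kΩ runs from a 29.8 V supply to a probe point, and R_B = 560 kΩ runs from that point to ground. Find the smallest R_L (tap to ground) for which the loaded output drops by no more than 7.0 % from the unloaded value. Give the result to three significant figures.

R_L(min) ≈ 950 kΩ

Output resistance R_th = R_A‖R_B = (82.0 × 560)/642.0 = 71.53 kΩ.
The fractional drop is R_th/(R_th + R_L); requiring this ≤ 0.0700 gives R_L ≥ R_th(1/0.0700 − 1) = 71.53 × 13.29 = 950 kΩ.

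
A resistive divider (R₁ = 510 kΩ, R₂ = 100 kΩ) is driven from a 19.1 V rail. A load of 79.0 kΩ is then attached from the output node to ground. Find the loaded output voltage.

V_out ≈ 1.52 V

The load sits in parallel with R₂: R₂‖R_L = (100 × 79.0) / (100 + 79.0) = 44.13 kΩ.
V_out = 19.1 × 44.13 / (510 + 44.13) = 19.1 × 44.13/554.1 = 1.52 V.
(Unloaded it would have been 3.13 V.)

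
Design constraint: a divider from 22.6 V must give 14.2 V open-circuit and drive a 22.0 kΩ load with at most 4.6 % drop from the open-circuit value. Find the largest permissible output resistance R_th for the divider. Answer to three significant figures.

Loading drop = R_th/(R_th + R_L) ≤ 0.0460, so R_th ≤ R_L · ε/(1−ε) = 22.0 kΩ × 0.0460/0.9540 = 1.06 kΩ.

R_th ≤ 1.06 kΩ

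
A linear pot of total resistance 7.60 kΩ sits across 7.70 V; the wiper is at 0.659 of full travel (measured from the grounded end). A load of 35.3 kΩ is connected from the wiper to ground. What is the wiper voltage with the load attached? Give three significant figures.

V ≈ 4.84 V

The wiper splits the pot into (1−α)R = 2.592 kΩ above and αR = 5.008 kΩ below.
Lower section ‖ load = 4.386 kΩ.
V_wiper = 7.70 × 4.386/(2.592 + 4.386) = 4.84 V.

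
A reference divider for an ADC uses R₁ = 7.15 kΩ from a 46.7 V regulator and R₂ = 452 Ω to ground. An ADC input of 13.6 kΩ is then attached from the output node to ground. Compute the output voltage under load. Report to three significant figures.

The load sits in parallel with R₂: R₂‖R_L = (452 × 13600) / (452 + 13600) = 437.5 Ω.
V_out = 46.7 × 437.5 / (7150 + 437.5) = 46.7 × 437.5/7587 = 2.69 V.

V_out ≈ 2.69 V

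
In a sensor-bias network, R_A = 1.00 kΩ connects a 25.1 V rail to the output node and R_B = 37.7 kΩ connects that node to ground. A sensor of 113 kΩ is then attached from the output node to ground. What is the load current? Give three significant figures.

I_L ≈ 0.215 mA

R_B‖R_L = 28.27 kΩ; V_out = 25.1 × 28.27/29.27 = 24.24 V.
I_L = V_out / R_L = 24.24 / 113 kΩ = 0.215 mA.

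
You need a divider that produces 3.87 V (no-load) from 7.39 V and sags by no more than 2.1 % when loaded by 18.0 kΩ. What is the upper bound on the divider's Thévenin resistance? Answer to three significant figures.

R_th ≤ 386 Ω

Loading drop = R_th/(R_th + R_L) ≤ 0.0210, so R_th ≤ R_L · ε/(1−ε) = 18.0 kΩ × 0.0210/0.9790 = 386 Ω.
(Any R1, R2 with R2/(R1+R2) = 0.524 and R1‖R2 ≤ 386 Ω will meet the spec.)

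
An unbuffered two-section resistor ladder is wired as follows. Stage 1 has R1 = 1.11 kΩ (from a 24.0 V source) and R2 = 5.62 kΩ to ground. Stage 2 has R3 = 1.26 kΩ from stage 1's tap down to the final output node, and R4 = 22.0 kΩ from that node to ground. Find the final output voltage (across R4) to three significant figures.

V_out ≈ 18.2 V

Stage 2 presents R3+R4 = 23.26 kΩ as a load on stage 1's tap.
Stage 1's lower leg becomes R2‖(R3+R4) = 4.526 kΩ, so V_mid = 24.0 × 4.526/5.636 = 19.27 V.
Stage 2 is itself unloaded: V_out = V_mid × R4/(R3+R4) = 19.27 × 22.0/23.26 = 18.2 V.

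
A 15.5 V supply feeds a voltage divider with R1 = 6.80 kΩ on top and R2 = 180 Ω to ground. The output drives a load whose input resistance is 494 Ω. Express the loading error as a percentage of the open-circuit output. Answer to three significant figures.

26.2 %

Unloaded V = 15.5 × 180/6980 = 0.3997 V.
Loaded: R2‖R_L = 131.9 Ω, giving V = 15.5 × 131.9/6932 = 0.2950 V.
Drop = (0.3997 − 0.2950) / 0.3997 = 26.2 %.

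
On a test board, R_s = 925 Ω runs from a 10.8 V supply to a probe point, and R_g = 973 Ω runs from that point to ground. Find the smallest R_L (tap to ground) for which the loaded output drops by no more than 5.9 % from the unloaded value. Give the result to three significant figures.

Output resistance R_th = R_s‖R_g = (925 × 973)/1898 = 474.2 Ω.
The fractional drop is R_th/(R_th + R_L); requiring this ≤ 0.0590 gives R_L ≥ R_th(1/0.0590 − 1) = 474.2 × 15.95 = 7.56 kΩ.

R_L(min) ≈ 7.56 kΩ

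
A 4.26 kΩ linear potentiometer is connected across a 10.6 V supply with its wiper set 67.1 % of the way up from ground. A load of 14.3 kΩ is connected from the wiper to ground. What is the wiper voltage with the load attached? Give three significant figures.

V ≈ 6.67 V

The wiper splits the pot into (1−α)R = 1.402 kΩ above and αR = 2.858 kΩ below.
Lower section ‖ load = 2.382 kΩ.
V_wiper = 10.6 × 2.382/(1.402 + 2.382) = 6.67 V.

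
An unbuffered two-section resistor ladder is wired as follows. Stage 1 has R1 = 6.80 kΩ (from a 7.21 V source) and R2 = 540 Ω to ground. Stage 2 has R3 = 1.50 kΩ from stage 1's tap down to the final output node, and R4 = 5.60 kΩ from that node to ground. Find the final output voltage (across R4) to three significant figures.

V_out ≈ 0.391 V

Stage 2 presents R3+R4 = 7100 Ω as a load on stage 1's tap.
Stage 1's lower leg becomes R2‖(R3+R4) = 501.8 Ω, so V_mid = 7.21 × 501.8/7302 = 0.4955 V.
Stage 2 is itself unloaded: V_out = V_mid × R4/(R3+R4) = 0.4955 × 5600/7100 = 0.391 V.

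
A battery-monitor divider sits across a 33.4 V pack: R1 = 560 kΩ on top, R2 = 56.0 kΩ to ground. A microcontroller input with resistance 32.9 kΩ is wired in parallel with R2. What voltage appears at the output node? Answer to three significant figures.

The load sits in parallel with R2: R2‖R_L = (56.0 × 32.9) / (56.0 + 32.9) = 20.72 kΩ.
V_out = 33.4 × 20.72 / (560 + 20.72) = 33.4 × 20.72/580.7 = 1.19 V.

V_out ≈ 1.19 V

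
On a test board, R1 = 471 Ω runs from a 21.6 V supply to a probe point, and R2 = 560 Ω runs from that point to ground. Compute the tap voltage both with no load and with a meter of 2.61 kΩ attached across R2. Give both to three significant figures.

Open-circuit: V = 21.6 × 560/(471 + 560) = 11.7 V.
With the load, R2 becomes R2‖R_L = 461.1 Ω, so V = 21.6 × 461.1/932.1 = 10.7 V.

Unloaded: 11.7 V; loaded: 10.7 V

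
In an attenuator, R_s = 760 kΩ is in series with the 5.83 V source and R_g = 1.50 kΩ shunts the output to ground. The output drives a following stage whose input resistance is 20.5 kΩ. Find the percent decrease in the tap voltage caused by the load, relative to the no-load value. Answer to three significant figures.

6.81 %

The divider's output (Thévenin) resistance is R_s‖R_g = 1.497 kΩ.
Fractional drop under load = R_th/(R_th + R_L) = 1.497 / (1.497 + 20.5) = 0.06806.
So the output falls by 6.81 %.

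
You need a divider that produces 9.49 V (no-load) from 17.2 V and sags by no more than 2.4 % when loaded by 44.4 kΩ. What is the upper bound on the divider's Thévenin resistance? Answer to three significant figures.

R_th ≤ 1.09 kΩ

Loading drop = R_th/(R_th + R_L) ≤ 0.0240, so R_th ≤ R_L · ε/(1−ε) = 44.4 kΩ × 0.0240/0.9760 = 1.09 kΩ.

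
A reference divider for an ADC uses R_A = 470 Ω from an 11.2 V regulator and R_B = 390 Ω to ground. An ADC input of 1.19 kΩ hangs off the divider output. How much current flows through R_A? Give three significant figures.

R_B‖R_L = 293.7 Ω, so the source sees R_A + R_B‖R_L = 763.7 Ω.
I = 11.2 V / 763.7 Ω = 14.7 mA.

I ≈ 14.7 mA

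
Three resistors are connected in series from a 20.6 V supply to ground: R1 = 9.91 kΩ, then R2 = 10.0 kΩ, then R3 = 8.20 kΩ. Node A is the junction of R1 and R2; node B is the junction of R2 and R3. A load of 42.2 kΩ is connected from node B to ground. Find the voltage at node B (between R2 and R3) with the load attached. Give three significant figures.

V ≈ 5.28 V

At node B, R3 is in parallel with the load: R3‖R_L = 6.866 kΩ.
Below node A the resistance is R2 + (R3‖R_L) = 16.87 kΩ, so V_A = 20.6 × 16.87/26.78 = 12.98 V.
Then V_B = V_A × (R3‖R_L)/(R2 + R3‖R_L) = 12.98 × 6.866/16.87 = 5.28 V.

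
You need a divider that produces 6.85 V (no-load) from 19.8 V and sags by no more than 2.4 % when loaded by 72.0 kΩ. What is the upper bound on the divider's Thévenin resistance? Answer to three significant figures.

R_th ≤ 1.77 kΩ

Loading drop = R_th/(R_th + R_L) ≤ 0.0240, so R_th ≤ R_L · ε/(1−ε) = 72.0 kΩ × 0.0240/0.9760 = 1.77 kΩ.
(Any R1, R2 with R2/(R1+R2) = 0.346 and R1‖R2 ≤ 1.77 kΩ will meet the spec.)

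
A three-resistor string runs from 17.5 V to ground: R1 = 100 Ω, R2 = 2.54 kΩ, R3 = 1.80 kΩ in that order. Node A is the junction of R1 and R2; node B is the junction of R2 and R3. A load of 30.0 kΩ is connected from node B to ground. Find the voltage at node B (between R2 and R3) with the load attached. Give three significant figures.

V ≈ 6.85 V

At node B, R3 is in parallel with the load: R3‖R_L = 1698 Ω.
Below node A the resistance is R2 + (R3‖R_L) = 4238 Ω, so V_A = 17.5 × 4238/4338 = 17.10 V.
Then V_B = V_A × (R3‖R_L)/(R2 + R3‖R_L) = 17.10 × 1698/4238 = 6.85 V.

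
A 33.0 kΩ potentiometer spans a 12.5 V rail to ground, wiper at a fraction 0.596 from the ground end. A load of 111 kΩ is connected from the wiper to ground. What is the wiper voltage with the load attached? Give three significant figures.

V ≈ 6.95 V

The wiper splits the pot into (1−α)R = 13.33 kΩ above and αR = 19.67 kΩ below.
Lower section ‖ load = 16.71 kΩ.
V_wiper = 12.5 × 16.71/(13.33 + 16.71) = 6.95 V.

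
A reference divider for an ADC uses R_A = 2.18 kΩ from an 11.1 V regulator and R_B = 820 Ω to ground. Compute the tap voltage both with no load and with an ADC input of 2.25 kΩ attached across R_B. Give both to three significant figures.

Open-circuit: V = 11.1 × 820/(2180 + 820) = 3.03 V.
With the load, R_B becomes R_B‖R_L = 601.0 Ω, so V = 11.1 × 601.0/2781 = 2.40 V.

Unloaded: 3.03 V; loaded: 2.40 V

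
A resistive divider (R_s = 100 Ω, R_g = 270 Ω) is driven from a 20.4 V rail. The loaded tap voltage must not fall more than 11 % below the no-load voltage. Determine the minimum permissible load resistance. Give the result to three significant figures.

R_L(min) ≈ 590 Ω

Output resistance R_th = R_s‖R_g = (100 × 270)/370.0 = 72.97 Ω.
The fractional drop is R_th/(R_th + R_L); requiring this ≤ 0.110 gives R_L ≥ R_th(1/0.110 − 1) = 72.97 × 8.091 = 590 Ω.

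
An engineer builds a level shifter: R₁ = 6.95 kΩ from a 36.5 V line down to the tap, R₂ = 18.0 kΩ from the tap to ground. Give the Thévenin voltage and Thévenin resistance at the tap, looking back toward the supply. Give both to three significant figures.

V_th is the open-circuit tap voltage: 36.5 × 18.0/(6.95 + 18.0) = 26.3 V.
With the supply zeroed, R₁ and R₂ appear in parallel from the tap: R_th = R₁‖R₂ = (6.95 × 18.0)/24.95 = 5.01 kΩ.

V_th = 26.3 V, R_th = 5.01 kΩ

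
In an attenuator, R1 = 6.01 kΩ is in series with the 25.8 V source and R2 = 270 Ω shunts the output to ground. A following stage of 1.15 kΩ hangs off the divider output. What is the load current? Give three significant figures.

R2‖R_L = 218.7 Ω; V_out = 25.8 × 218.7/6229 = 0.9057 V.
I_L = V_out / R_L = 0.9057 / 1.15 kΩ = 0.788 mA.

I_L ≈ 0.788 mA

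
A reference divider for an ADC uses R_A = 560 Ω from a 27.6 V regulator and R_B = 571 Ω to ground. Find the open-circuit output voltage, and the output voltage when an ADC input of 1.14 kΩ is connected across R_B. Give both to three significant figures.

Open-circuit: V = 27.6 × 571/(560 + 571) = 13.9 V.
With the load, R_B becomes R_B‖R_L = 380.4 Ω, so V = 27.6 × 380.4/940.4 = 11.2 V.

Unloaded: 13.9 V; loaded: 11.2 V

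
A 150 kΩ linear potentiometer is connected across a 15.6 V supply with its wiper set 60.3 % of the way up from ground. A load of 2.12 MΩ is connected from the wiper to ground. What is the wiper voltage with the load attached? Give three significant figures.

The wiper splits the pot into (1−α)R = 59.55 kΩ above and αR = 90.45 kΩ below.
Lower section ‖ load = 86.75 kΩ.
V_wiper = 15.6 × 86.75/(59.55 + 86.75) = 9.25 V.

V ≈ 9.25 V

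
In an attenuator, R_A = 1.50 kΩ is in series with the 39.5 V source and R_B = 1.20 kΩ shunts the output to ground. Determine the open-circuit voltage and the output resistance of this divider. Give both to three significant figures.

V_th = 17.6 V, R_th = 667 Ω

V_th is the open-circuit tap voltage: 39.5 × 1.20/(1.50 + 1.20) = 17.6 V.
With the supply zeroed, R_A and R_B appear in parallel from the tap: R_th = R_A‖R_B = (1.50 × 1.20)/2.700 = 667 Ω.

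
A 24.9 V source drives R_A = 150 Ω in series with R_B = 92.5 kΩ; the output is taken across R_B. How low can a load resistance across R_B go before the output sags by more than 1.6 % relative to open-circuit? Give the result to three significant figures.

Output resistance R_th = R_A‖R_B = (150 × 92500)/92650 = 149.8 Ω.
The fractional drop is R_th/(R_th + R_L); requiring this ≤ 0.0160 gives R_L ≥ R_th(1/0.0160 − 1) = 149.8 × 61.50 = 9.21 kΩ.

R_L(min) ≈ 9.21 kΩ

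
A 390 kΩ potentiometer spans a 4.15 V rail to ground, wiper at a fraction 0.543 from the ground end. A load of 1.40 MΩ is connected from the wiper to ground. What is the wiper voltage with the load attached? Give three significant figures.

The wiper splits the pot into (1−α)R = 178.2 kΩ above and αR = 211.8 kΩ below.
Lower section ‖ load = 183.9 kΩ.
V_wiper = 4.15 × 183.9/(178.2 + 183.9) = 2.11 V.

V ≈ 2.11 V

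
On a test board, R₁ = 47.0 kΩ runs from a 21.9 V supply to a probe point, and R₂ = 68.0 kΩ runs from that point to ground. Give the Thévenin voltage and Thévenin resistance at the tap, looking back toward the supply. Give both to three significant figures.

V_th is the open-circuit tap voltage: 21.9 × 68.0/(47.0 + 68.0) = 12.9 V.
With the supply zeroed, R₁ and R₂ appear in parallel from the tap: R_th = R₁‖R₂ = (47.0 × 68.0)/115.0 = 27.8 kΩ.

V_th = 12.9 V, R_th = 27.8 kΩ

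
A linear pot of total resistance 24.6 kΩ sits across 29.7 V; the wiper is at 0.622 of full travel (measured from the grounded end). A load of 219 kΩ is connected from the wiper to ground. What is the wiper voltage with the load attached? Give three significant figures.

The wiper splits the pot into (1−α)R = 9.299 kΩ above and αR = 15.30 kΩ below.
Lower section ‖ load = 14.30 kΩ.
V_wiper = 29.7 × 14.30/(9.299 + 14.30) = 18.0 V.

V ≈ 18.0 V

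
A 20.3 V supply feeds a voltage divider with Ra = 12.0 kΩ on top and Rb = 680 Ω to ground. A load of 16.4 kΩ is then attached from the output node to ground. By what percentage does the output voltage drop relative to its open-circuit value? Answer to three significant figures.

The divider's output (Thévenin) resistance is Ra‖Rb = 643.5 Ω.
Fractional drop under load = R_th/(R_th + R_L) = 643.5 / (643.5 + 16400) = 0.03776.
So the output falls by 3.78 %.

3.78 %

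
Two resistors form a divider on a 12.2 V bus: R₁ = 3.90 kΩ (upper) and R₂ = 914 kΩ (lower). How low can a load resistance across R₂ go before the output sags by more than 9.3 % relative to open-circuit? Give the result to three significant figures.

Output resistance R_th = R₁‖R₂ = (3.90 × 914)/917.9 = 3.883 kΩ.
The fractional drop is R_th/(R_th + R_L); requiring this ≤ 0.0930 gives R_L ≥ R_th(1/0.0930 − 1) = 3.883 × 9.753 = 37.9 kΩ.

R_L(min) ≈ 37.9 kΩ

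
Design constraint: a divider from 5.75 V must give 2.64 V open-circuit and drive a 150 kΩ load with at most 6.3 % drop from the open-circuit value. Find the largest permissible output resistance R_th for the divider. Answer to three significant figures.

R_th ≤ 10.1 kΩ

Loading drop = R_th/(R_th + R_L) ≤ 0.0630, so R_th ≤ R_L · ε/(1−ε) = 150 kΩ × 0.0630/0.9370 = 10.1 kΩ.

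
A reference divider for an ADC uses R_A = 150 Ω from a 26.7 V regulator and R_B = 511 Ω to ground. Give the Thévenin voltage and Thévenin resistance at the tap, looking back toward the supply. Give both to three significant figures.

V_th is the open-circuit tap voltage: 26.7 × 511/(150 + 511) = 20.6 V.
With the supply zeroed, R_A and R_B appear in parallel from the tap: R_th = R_A‖R_B = (150 × 511)/661.0 = 116 Ω.

V_th = 20.6 V, R_th = 116 Ω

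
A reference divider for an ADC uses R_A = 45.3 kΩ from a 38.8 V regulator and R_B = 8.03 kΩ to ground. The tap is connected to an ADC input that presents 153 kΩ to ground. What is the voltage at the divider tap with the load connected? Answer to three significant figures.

V_out ≈ 5.59 V

The load sits in parallel with R_B: R_B‖R_L = (8.03 × 153) / (8.03 + 153) = 7.630 kΩ.
V_out = 38.8 × 7.630 / (45.3 + 7.630) = 38.8 × 7.630/52.93 = 5.59 V.
(Unloaded it would have been 5.84 V.)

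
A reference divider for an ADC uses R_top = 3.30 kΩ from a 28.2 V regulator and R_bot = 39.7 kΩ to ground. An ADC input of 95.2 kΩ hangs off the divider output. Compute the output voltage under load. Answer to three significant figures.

The load sits in parallel with R_bot: R_bot‖R_L = (39.7 × 95.2) / (39.7 + 95.2) = 28.02 kΩ.
V_out = 28.2 × 28.02 / (3.30 + 28.02) = 28.2 × 28.02/31.32 = 25.2 V.

V_out ≈ 25.2 V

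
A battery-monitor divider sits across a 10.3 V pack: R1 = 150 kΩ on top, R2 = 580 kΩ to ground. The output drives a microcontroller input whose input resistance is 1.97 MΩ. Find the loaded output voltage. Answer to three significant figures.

The load sits in parallel with R2: R2‖R_L = (580 × 1970) / (580 + 1970) = 448.1 kΩ.
V_out = 10.3 × 448.1 / (150 + 448.1) = 10.3 × 448.1/598.1 = 7.72 V.

V_out ≈ 7.72 V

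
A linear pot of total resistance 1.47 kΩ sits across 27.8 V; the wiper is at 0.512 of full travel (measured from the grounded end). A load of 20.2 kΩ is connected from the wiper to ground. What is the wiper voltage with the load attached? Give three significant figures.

V ≈ 14.0 V

The wiper splits the pot into (1−α)R = 717.4 Ω above and αR = 752.6 Ω below.
Lower section ‖ load = 725.6 Ω.
V_wiper = 27.8 × 725.6/(717.4 + 725.6) = 14.0 V.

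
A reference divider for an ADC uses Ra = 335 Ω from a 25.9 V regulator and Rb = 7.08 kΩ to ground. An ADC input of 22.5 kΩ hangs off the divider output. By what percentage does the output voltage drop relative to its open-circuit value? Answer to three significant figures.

The divider's output (Thévenin) resistance is Ra‖Rb = 319.9 Ω.
Fractional drop under load = R_th/(R_th + R_L) = 319.9 / (319.9 + 22500) = 0.01402.
So the output falls by 1.40 %.

1.40 %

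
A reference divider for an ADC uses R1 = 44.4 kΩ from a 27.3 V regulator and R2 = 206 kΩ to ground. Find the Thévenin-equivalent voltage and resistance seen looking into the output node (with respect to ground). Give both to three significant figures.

V_th is the open-circuit tap voltage: 27.3 × 206/(44.4 + 206) = 22.5 V.
With the supply zeroed, R1 and R2 appear in parallel from the tap: R_th = R1‖R2 = (44.4 × 206)/250.4 = 36.5 kΩ.

V_th = 22.5 V, R_th = 36.5 kΩ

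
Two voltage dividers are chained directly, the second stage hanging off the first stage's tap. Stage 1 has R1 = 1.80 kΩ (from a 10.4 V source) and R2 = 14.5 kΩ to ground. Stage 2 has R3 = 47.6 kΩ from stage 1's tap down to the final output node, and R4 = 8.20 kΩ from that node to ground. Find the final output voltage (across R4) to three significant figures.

V_out ≈ 1.32 V

Stage 2 presents R3+R4 = 55.80 kΩ as a load on stage 1's tap.
Stage 1's lower leg becomes R2‖(R3+R4) = 11.51 kΩ, so V_mid = 10.4 × 11.51/13.31 = 8.993 V.
Stage 2 is itself unloaded: V_out = V_mid × R4/(R3+R4) = 8.993 × 8.20/55.80 = 1.32 V.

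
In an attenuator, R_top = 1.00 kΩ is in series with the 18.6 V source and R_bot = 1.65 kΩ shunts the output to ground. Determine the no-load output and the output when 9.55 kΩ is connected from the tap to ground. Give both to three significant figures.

Unloaded: 11.6 V; loaded: 10.9 V

Open-circuit: V = 18.6 × 1.65/(1.00 + 1.65) = 11.6 V.
With the load, R_bot becomes R_bot‖R_L = 1.407 kΩ, so V = 18.6 × 1.407/2.407 = 10.9 V.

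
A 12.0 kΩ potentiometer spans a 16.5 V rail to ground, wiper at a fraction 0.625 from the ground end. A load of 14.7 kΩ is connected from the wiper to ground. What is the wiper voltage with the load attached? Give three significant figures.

The wiper splits the pot into (1−α)R = 4.500 kΩ above and αR = 7.500 kΩ below.
Lower section ‖ load = 4.966 kΩ.
V_wiper = 16.5 × 4.966/(4.500 + 4.966) = 8.66 V.

V ≈ 8.66 V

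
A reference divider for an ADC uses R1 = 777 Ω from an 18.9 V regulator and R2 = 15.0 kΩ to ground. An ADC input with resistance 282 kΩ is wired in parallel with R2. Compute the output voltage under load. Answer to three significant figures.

The load sits in parallel with R2: R2‖R_L = (15000 × 282000) / (15000 + 282000) = 14240 Ω.
V_out = 18.9 × 14240 / (777 + 14240) = 18.9 × 14240/15020 = 17.9 V.

V_out ≈ 17.9 V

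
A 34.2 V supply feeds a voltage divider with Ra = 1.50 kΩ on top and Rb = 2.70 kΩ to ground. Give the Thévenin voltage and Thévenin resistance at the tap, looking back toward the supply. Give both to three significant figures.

V_th = 22.0 V, R_th = 964 Ω

V_th is the open-circuit tap voltage: 34.2 × 2.70/(1.50 + 2.70) = 22.0 V.
With the supply zeroed, Ra and Rb appear in parallel from the tap: R_th = Ra‖Rb = (1.50 × 2.70)/4.200 = 964 Ω.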